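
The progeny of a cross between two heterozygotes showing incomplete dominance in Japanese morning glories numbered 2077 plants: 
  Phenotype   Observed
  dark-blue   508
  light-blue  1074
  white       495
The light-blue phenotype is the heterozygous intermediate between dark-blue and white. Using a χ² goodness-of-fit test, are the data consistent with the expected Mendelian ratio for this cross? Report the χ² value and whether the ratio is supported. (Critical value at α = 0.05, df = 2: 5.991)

With incomplete dominance, a heterozygote × heterozygote cross gives a 1:2:1 phenotypic ratio.
The 1:2:1 ratio has 4 parts, so with N = 2077 the expected counts are:
  dark-blue: 2077 × 1/4 = 519.25
  light-blue: 2077 × 2/4 = 1038.5
  white: 2077 × 1/4 = 519.25
χ² = Σ (O − E)² / E
  dark-blue: (508 − 519.25)² / 519.25 = 0.2437
  light-blue: (1074 − 1038.5)² / 1038.5 = 1.2135
  white: (495 − 519.25)² / 519.25 = 1.1325
χ² = 0.2437 + 1.2135 + 1.1325 = 2.5897 ≈ 2.590
Degrees of freedom = 3 − 1 = 2; critical value at α = 0.05 is 5.991.
Since 2.590 < 5.991, we fail to reject the null hypothesis — the data are consistent with the 1:2:1 ratio.

2.590; consistent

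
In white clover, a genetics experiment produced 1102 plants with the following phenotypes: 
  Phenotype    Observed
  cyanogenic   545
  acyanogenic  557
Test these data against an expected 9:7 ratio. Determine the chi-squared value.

Total ratio parts = 16. Expected numbers out of 1102:
  cyanogenic: 1102 × 9/16 = 619.875
  acyanogenic: 1102 × 7/16 = 482.125
χ² = Σ (O − E)² / E
  cyanogenic: (545 − 619.875)² / 619.875 = 9.0442
  acyanogenic: (557 − 482.125)² / 482.125 = 11.6282
χ² = 9.0442 + 11.6282 = 20.6724 ≈ 20.672

20.672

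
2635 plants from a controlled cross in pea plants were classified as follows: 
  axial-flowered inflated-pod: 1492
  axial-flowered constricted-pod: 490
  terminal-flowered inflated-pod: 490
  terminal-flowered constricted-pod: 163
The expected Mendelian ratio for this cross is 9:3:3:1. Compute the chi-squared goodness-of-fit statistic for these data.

0.149

Under the 9:3:3:1 hypothesis (Σ ratio = 16, N = 2635):
  axial-flowered inflated-pod: 2635 × 9/16 = 1482.1875
  axial-flowered constricted-pod: 2635 × 3/16 = 494.0625
  terminal-flowered inflated-pod: 2635 × 3/16 = 494.0625
  terminal-flowered constricted-pod: 2635 × 1/16 = 164.6875
χ² = Σ (O − E)² / E
  axial-flowered inflated-pod: (1492 − 1482.1875)² / 1482.1875 = 0.0650
  axial-flowered constricted-pod: (490 − 494.0625)² / 494.0625 = 0.0334
  terminal-flowered inflated-pod: (490 − 494.0625)² / 494.0625 = 0.0334
  terminal-flowered constricted-pod: (163 − 164.6875)² / 164.6875 = 0.0173
χ² = 0.0650 + 0.0334 + 0.0334 + 0.0173 = 0.1491 ≈ 0.149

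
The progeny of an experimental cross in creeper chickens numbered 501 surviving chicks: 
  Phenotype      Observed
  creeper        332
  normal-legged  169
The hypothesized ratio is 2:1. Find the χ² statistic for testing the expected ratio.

0.036

The 2:1 ratio has 3 parts, so with N = 501 the expected counts are:
  creeper: 501 × 2/3 = 334
  normal-legged: 501 × 1/3 = 167
χ² = Σ (O − E)² / E
  creeper: (332 − 334)² / 334 = 0.0120
  normal-legged: (169 − 167)² / 167 = 0.0240
χ² = 0.0120 + 0.0240 = 0.036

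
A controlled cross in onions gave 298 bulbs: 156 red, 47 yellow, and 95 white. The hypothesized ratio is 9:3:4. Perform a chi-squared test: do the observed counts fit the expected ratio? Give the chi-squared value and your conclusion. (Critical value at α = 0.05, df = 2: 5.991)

Total ratio parts = 16. Expected numbers out of 298:
  red: 298 × 9/16 = 167.625
  yellow: 298 × 3/16 = 55.875
  white: 298 × 4/16 = 74.5
χ² = Σ (O − E)² / E
  red: (156 − 167.625)² / 167.625 = 0.8062
  yellow: (47 − 55.875)² / 55.875 = 1.4097
  white: (95 − 74.5)² / 74.5 = 5.6409
χ² = 0.8062 + 1.4097 + 5.6409 = 7.8568 ≈ 7.857
Degrees of freedom = 3 − 1 = 2; critical value at α = 0.05 is 5.991.
Since 7.857 > 5.991, we reject the null hypothesis — the data do not fit the 9:3:4 ratio.

7.857; not consistent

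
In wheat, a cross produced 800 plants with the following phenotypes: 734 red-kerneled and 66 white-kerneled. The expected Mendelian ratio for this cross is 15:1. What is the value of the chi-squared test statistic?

5.461

Total ratio parts = 16. Expected numbers out of 800:
  red-kerneled: 800 × 15/16 = 750
  white-kerneled: 800 × 1/16 = 50
χ² = Σ (O − E)² / E
  red-kerneled: (734 − 750)² / 750 = 0.3413
  white-kerneled: (66 − 50)² / 50 = 5.1200
χ² = 0.3413 + 5.1200 = 5.4613 ≈ 5.461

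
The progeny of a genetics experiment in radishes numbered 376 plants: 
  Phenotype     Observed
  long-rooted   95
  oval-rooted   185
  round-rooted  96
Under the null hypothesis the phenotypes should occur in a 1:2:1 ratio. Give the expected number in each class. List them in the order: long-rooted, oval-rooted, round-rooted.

Total ratio parts = 4. Expected numbers out of 376:
  long-rooted: 376 × 1/4 = 94
  oval-rooted: 376 × 2/4 = 188
  round-rooted: 376 × 1/4 = 94

94, 188, 94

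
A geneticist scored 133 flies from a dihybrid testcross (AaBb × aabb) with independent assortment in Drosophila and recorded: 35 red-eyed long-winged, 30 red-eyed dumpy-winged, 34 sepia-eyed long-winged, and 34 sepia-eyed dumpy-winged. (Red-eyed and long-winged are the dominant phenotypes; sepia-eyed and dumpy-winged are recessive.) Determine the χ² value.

A dihybrid testcross with independent assortment gives a 1:1:1:1 ratio.
Under the 1:1:1:1 hypothesis (Σ ratio = 4, N = 133):
  red-eyed long-winged: 133 × 1/4 = 33.25
  red-eyed dumpy-winged: 133 × 1/4 = 33.25
  sepia-eyed long-winged: 133 × 1/4 = 33.25
  sepia-eyed dumpy-winged: 133 × 1/4 = 33.25
χ² = Σ (O − E)² / E
  red-eyed long-winged: (35 − 33.25)² / 33.25 = 0.0921
  red-eyed dumpy-winged: (30 − 33.25)² / 33.25 = 0.3177
  sepia-eyed long-winged: (34 − 33.25)² / 33.25 = 0.0169
  sepia-eyed dumpy-winged: (34 − 33.25)² / 33.25 = 0.0169
χ² = 0.0921 + 0.3177 + 0.0169 + 0.0169 = 0.4436 ≈ 0.444

0.444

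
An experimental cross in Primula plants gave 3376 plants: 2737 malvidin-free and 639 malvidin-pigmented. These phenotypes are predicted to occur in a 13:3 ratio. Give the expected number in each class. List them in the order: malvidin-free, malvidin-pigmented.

Expected counts for N = 3376 under a 13:3 ratio (total parts = 16):
  malvidin-free: 3376 × 13/16 = 2743
  malvidin-pigmented: 3376 × 3/16 = 633

2743, 633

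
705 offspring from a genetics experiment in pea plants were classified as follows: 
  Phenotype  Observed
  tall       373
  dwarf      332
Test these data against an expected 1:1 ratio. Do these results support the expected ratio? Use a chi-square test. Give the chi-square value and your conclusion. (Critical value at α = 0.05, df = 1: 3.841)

Under the 1:1 hypothesis (Σ ratio = 2, N = 705):
  tall: 705 × 1/2 = 352.5
  dwarf: 705 × 1/2 = 352.5
χ² = Σ (O − E)² / E
  tall: (373 − 352.5)² / 352.5 = 1.1922
  dwarf: (332 − 352.5)² / 352.5 = 1.1922
χ² = 1.1922 + 1.1922 = 2.3844 ≈ 2.384
Degrees of freedom = 2 − 1 = 1; critical value at α = 0.05 is 3.841.
Since 2.384 < 3.841, we fail to reject the null hypothesis — the data are consistent with the 1:1 ratio.

2.384; consistent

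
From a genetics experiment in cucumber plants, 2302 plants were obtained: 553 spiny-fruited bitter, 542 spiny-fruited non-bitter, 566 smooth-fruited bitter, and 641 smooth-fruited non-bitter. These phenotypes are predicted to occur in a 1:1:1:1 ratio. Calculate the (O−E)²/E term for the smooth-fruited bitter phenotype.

0.157

Under the 1:1:1:1 hypothesis (Σ ratio = 4, N = 2302):
  spiny-fruited bitter: 2302 × 1/4 = 575.5
  spiny-fruited non-bitter: 2302 × 1/4 = 575.5
  smooth-fruited bitter: 2302 × 1/4 = 575.5
  smooth-fruited non-bitter: 2302 × 1/4 = 575.5
Contribution of smooth-fruited bitter: (566 − 575.5)² / 575.5 = 0.1568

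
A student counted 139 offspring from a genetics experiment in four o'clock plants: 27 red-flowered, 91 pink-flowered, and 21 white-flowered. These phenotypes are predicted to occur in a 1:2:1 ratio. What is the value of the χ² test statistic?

The 1:2:1 ratio has 4 parts, so with N = 139 the expected counts are:
  red-flowered: 139 × 1/4 = 34.75
  pink-flowered: 139 × 2/4 = 69.5
  white-flowered: 139 × 1/4 = 34.75
χ² = Σ (O − E)² / E
  red-flowered: (27 − 34.75)² / 34.75 = 1.7284
  pink-flowered: (91 − 69.5)² / 69.5 = 6.6511
  white-flowered: (21 − 34.75)² / 34.75 = 5.4406
χ² = 1.7284 + 6.6511 + 5.4406 = 13.8201 ≈ 13.820

13.820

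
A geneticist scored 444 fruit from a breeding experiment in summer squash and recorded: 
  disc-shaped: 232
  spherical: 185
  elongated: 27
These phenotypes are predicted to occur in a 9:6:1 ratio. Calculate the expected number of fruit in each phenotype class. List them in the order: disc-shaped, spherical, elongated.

249.75, 166.5, 27.75

Total ratio parts = 16. Expected numbers out of 444:
  disc-shaped: 444 × 9/16 = 249.75
  spherical: 444 × 6/16 = 166.5
  elongated: 444 × 1/16 = 27.75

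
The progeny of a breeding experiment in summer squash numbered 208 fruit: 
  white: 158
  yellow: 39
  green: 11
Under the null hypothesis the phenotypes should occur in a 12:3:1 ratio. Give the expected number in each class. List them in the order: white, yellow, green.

Expected counts for N = 208 under a 12:3:1 ratio (total parts = 16):
  white: 208 × 12/16 = 156
  yellow: 208 × 3/16 = 39
  green: 208 × 1/16 = 13

156, 39, 13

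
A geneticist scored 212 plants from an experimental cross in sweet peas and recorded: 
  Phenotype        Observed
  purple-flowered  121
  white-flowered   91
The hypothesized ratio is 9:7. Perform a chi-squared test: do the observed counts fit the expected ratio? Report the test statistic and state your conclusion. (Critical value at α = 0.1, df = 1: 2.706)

0.059; consistent

Expected counts for N = 212 under a 9:7 ratio (total parts = 16):
  purple-flowered: 212 × 9/16 = 119.25
  white-flowered: 212 × 7/16 = 92.75
χ² = Σ (O − E)² / E
  purple-flowered: (121 − 119.25)² / 119.25 = 0.0257
  white-flowered: (91 − 92.75)² / 92.75 = 0.0330
χ² = 0.0257 + 0.0330 = 0.0587 ≈ 0.059
Degrees of freedom = 2 − 1 = 1; critical value at α = 0.1 is 2.706.
Since 0.059 < 2.706, we fail to reject the null hypothesis — the data are consistent with the 9:7 ratio.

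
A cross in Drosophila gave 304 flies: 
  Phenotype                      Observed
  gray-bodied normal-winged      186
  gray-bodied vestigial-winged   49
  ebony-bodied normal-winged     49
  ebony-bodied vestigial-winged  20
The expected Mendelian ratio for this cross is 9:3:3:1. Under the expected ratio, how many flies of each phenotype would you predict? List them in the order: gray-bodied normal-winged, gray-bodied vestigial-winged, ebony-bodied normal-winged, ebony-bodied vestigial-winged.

The 9:3:3:1 ratio has 16 parts, so with N = 304 the expected counts are:
  gray-bodied normal-winged: 304 × 9/16 = 171
  gray-bodied vestigial-winged: 304 × 3/16 = 57
  ebony-bodied normal-winged: 304 × 3/16 = 57
  ebony-bodied vestigial-winged: 304 × 1/16 = 19

171, 57, 57, 19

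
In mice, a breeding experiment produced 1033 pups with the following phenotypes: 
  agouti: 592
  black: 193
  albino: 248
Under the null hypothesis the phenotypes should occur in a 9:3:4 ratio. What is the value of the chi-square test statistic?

0.615

Expected counts for N = 1033 under a 9:3:4 ratio (total parts = 16):
  agouti: 1033 × 9/16 = 581.0625
  black: 1033 × 3/16 = 193.6875
  albino: 1033 × 4/16 = 258.25
χ² = Σ (O − E)² / E
  agouti: (592 − 581.0625)² / 581.0625 = 0.2059
  black: (193 − 193.6875)² / 193.6875 = 0.0024
  albino: (248 − 258.25)² / 258.25 = 0.4068
χ² = 0.2059 + 0.0024 + 0.4068 = 0.6151 ≈ 0.615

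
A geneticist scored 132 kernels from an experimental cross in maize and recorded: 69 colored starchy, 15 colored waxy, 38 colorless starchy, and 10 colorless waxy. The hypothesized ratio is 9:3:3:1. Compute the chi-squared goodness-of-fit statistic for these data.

11.677

Total ratio parts = 16. Expected numbers out of 132:
  colored starchy: 132 × 9/16 = 74.25
  colored waxy: 132 × 3/16 = 24.75
  colorless starchy: 132 × 3/16 = 24.75
  colorless waxy: 132 × 1/16 = 8.25
χ² = Σ (O − E)² / E
  colored starchy: (69 − 74.25)² / 74.25 = 0.3712
  colored waxy: (15 − 24.75)² / 24.75 = 3.8409
  colorless starchy: (38 − 24.75)² / 24.75 = 7.0934
  colorless waxy: (10 − 8.25)² / 8.25 = 0.3712
χ² = 0.3712 + 3.8409 + 7.0934 + 0.3712 = 11.6767 ≈ 11.677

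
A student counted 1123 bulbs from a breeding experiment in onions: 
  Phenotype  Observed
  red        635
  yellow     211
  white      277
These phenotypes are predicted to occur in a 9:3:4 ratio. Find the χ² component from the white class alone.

Under the 9:3:4 hypothesis (Σ ratio = 16, N = 1123):
  red: 1123 × 9/16 = 631.6875
  yellow: 1123 × 3/16 = 210.5625
  white: 1123 × 4/16 = 280.75
Contribution of white: (277 − 280.75)² / 280.75 = 0.0501

0.050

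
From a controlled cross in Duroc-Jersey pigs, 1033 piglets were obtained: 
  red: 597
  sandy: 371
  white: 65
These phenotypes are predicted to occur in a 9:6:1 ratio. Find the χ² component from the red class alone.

The 9:6:1 ratio has 16 parts, so with N = 1033 the expected counts are:
  red: 1033 × 9/16 = 581.0625
  sandy: 1033 × 6/16 = 387.375
  white: 1033 × 1/16 = 64.5625
Contribution of red: (597 − 581.0625)² / 581.0625 = 0.4371

0.437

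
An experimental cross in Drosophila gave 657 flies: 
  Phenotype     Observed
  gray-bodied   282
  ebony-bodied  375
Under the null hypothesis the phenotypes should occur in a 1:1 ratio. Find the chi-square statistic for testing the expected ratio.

Total ratio parts = 2. Expected numbers out of 657:
  gray-bodied: 657 × 1/2 = 328.5
  ebony-bodied: 657 × 1/2 = 328.5
χ² = Σ (O − E)² / E
  gray-bodied: (282 − 328.5)² / 328.5 = 6.5822
  ebony-bodied: (375 − 328.5)² / 328.5 = 6.5822
χ² = 6.5822 + 6.5822 = 13.1644 ≈ 13.164

13.164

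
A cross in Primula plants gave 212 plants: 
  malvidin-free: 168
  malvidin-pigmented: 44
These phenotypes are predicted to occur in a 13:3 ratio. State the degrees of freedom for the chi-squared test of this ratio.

A goodness-of-fit test with 2 phenotype classes has df = 2 − 1 = 1.

1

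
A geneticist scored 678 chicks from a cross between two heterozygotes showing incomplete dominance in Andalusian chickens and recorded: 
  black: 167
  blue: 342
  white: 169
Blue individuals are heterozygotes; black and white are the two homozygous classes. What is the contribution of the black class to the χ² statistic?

0.037

With incomplete dominance, a heterozygote × heterozygote cross gives a 1:2:1 phenotypic ratio.
The 1:2:1 ratio has 4 parts, so with N = 678 the expected counts are:
  black: 678 × 1/4 = 169.5
  blue: 678 × 2/4 = 339
  white: 678 × 1/4 = 169.5
Contribution of black: (167 − 169.5)² / 169.5 = 0.0369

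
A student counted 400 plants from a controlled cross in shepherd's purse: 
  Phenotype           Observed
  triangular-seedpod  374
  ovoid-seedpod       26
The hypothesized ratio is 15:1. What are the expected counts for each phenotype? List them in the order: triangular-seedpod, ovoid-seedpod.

375, 25

Expected counts for N = 400 under a 15:1 ratio (total parts = 16):
  triangular-seedpod: 400 × 15/16 = 375
  ovoid-seedpod: 400 × 1/16 = 25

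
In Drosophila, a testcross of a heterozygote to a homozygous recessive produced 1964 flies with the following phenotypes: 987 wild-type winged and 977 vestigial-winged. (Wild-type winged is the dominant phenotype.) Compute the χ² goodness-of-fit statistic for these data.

A testcross of a heterozygote (Aa × aa) gives a 1:1 phenotypic ratio.
Total ratio parts = 2. Expected numbers out of 1964:
  wild-type winged: 1964 × 1/2 = 982
  vestigial-winged: 1964 × 1/2 = 982
χ² = Σ (O − E)² / E
  wild-type winged: (987 − 982)² / 982 = 0.0255
  vestigial-winged: (977 − 982)² / 982 = 0.0255
χ² = 0.0255 + 0.0255 = 0.051

0.051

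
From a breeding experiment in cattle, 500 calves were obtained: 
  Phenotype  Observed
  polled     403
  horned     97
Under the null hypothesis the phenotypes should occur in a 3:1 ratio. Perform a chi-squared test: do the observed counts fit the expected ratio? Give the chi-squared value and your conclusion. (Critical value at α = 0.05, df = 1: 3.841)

8.363; not consistent

The 3:1 ratio has 4 parts, so with N = 500 the expected counts are:
  polled: 500 × 3/4 = 375
  horned: 500 × 1/4 = 125
χ² = Σ (O − E)² / E
  polled: (403 − 375)² / 375 = 2.0907
  horned: (97 − 125)² / 125 = 6.2720
χ² = 2.0907 + 6.2720 = 8.3627 ≈ 8.363
Degrees of freedom = 2 − 1 = 1; critical value at α = 0.05 is 3.841.
Since 8.363 > 3.841, we reject the null hypothesis — the data do not fit the 3:1 ratio.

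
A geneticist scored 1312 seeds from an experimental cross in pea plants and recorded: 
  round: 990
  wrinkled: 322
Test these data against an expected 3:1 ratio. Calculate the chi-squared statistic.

0.146

Expected counts for N = 1312 under a 3:1 ratio (total parts = 4):
  round: 1312 × 3/4 = 984
  wrinkled: 1312 × 1/4 = 328
χ² = Σ (O − E)² / E
  round: (990 − 984)² / 984 = 0.0366
  wrinkled: (322 − 328)² / 328 = 0.1098
χ² = 0.0366 + 0.1098 = 0.1464 ≈ 0.146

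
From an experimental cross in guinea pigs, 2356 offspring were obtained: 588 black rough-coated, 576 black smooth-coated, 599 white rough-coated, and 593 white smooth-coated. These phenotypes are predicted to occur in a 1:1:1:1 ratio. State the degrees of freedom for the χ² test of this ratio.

A goodness-of-fit test with 4 phenotype classes has df = 4 − 1 = 3.

3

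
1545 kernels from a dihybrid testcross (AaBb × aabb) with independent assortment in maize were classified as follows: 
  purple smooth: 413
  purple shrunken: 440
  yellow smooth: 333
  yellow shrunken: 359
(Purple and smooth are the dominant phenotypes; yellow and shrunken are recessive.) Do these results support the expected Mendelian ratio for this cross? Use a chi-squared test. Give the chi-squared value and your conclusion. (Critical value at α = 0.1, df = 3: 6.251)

18.596; not consistent

A dihybrid testcross with independent assortment gives a 1:1:1:1 ratio.
The 1:1:1:1 ratio has 4 parts, so with N = 1545 the expected counts are:
  purple smooth: 1545 × 1/4 = 386.25
  purple shrunken: 1545 × 1/4 = 386.25
  yellow smooth: 1545 × 1/4 = 386.25
  yellow shrunken: 1545 × 1/4 = 386.25
χ² = Σ (O − E)² / E
  purple smooth: (413 − 386.25)² / 386.25 = 1.8526
  purple shrunken: (440 − 386.25)² / 386.25 = 7.4798
  yellow smooth: (333 − 386.25)² / 386.25 = 7.3413
  yellow shrunken: (359 − 386.25)² / 386.25 = 1.9225
χ² = 1.8526 + 7.4798 + 7.3413 + 1.9225 = 18.5962 ≈ 18.596
Degrees of freedom = 4 − 1 = 3; critical value at α = 0.1 is 6.251.
Since 18.596 > 6.251, we reject the null hypothesis — the data do not fit the 1:1:1:1 ratio.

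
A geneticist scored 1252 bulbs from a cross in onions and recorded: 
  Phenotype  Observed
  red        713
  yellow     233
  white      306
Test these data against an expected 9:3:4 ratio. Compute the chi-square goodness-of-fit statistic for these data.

0.278

Total ratio parts = 16. Expected numbers out of 1252:
  red: 1252 × 9/16 = 704.25
  yellow: 1252 × 3/16 = 234.75
  white: 1252 × 4/16 = 313
χ² = Σ (O − E)² / E
  red: (713 − 704.25)² / 704.25 = 0.1087
  yellow: (233 − 234.75)² / 234.75 = 0.0130
  white: (306 − 313)² / 313 = 0.1565
χ² = 0.1087 + 0.0130 + 0.1565 = 0.2782 ≈ 0.278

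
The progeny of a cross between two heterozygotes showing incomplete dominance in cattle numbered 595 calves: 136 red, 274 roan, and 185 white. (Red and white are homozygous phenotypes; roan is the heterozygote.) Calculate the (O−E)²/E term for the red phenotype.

1.093

With incomplete dominance, a heterozygote × heterozygote cross gives a 1:2:1 phenotypic ratio.
Under the 1:2:1 hypothesis (Σ ratio = 4, N = 595):
  red: 595 × 1/4 = 148.75
  roan: 595 × 2/4 = 297.5
  white: 595 × 1/4 = 148.75
Contribution of red: (136 − 148.75)² / 148.75 = 1.0929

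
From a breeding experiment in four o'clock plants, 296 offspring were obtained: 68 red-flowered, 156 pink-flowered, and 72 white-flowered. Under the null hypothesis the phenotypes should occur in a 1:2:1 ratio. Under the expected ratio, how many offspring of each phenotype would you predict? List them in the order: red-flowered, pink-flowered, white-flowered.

Under the 1:2:1 hypothesis (Σ ratio = 4, N = 296):
  red-flowered: 296 × 1/4 = 74
  pink-flowered: 296 × 2/4 = 148
  white-flowered: 296 × 1/4 = 74

74, 148, 74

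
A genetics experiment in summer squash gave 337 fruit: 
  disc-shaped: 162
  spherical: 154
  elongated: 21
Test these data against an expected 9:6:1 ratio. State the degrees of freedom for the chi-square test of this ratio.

A goodness-of-fit test with 3 phenotype classes has df = 3 − 1 = 2.

2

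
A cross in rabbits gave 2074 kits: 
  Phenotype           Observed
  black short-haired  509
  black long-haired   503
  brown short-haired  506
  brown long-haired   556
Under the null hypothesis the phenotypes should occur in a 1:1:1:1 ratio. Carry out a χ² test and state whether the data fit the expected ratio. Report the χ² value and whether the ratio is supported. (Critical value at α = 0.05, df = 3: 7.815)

Expected counts for N = 2074 under a 1:1:1:1 ratio (total parts = 4):
  black short-haired: 2074 × 1/4 = 518.5
  black long-haired: 2074 × 1/4 = 518.5
  brown short-haired: 2074 × 1/4 = 518.5
  brown long-haired: 2074 × 1/4 = 518.5
χ² = Σ (O − E)² / E
  black short-haired: (509 − 518.5)² / 518.5 = 0.1741
  black long-haired: (503 − 518.5)² / 518.5 = 0.4634
  brown short-haired: (506 − 518.5)² / 518.5 = 0.3014
  brown long-haired: (556 − 518.5)² / 518.5 = 2.7122
χ² = 0.1741 + 0.4634 + 0.3014 + 2.7122 = 3.6511 ≈ 3.651
Degrees of freedom = 4 − 1 = 3; critical value at α = 0.05 is 7.815.
Since 3.651 < 7.815, we fail to reject the null hypothesis — the data are consistent with the 1:1:1:1 ratio.

3.651; consistent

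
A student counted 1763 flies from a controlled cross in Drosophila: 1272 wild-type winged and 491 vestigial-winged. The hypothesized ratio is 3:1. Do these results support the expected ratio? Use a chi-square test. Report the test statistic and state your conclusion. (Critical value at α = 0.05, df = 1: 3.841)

7.639; not consistent

Expected counts for N = 1763 under a 3:1 ratio (total parts = 4):
  wild-type winged: 1763 × 3/4 = 1322.25
  vestigial-winged: 1763 × 1/4 = 440.75
χ² = Σ (O − E)² / E
  wild-type winged: (1272 − 1322.25)² / 1322.25 = 1.9097
  vestigial-winged: (491 − 440.75)² / 440.75 = 5.7290
χ² = 1.9097 + 5.7290 = 7.6387 ≈ 7.639
Degrees of freedom = 2 − 1 = 1; critical value at α = 0.05 is 3.841.
Since 7.639 > 3.841, we reject the null hypothesis — the data do not fit the 3:1 ratio.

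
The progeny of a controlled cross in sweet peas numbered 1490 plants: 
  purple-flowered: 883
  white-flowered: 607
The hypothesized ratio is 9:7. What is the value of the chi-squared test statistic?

The 9:7 ratio has 16 parts, so with N = 1490 the expected counts are:
  purple-flowered: 1490 × 9/16 = 838.125
  white-flowered: 1490 × 7/16 = 651.875
χ² = Σ (O − E)² / E
  purple-flowered: (883 − 838.125)² / 838.125 = 2.4027
  white-flowered: (607 − 651.875)² / 651.875 = 3.0892
χ² = 2.4027 + 3.0892 = 5.4919 ≈ 5.492

5.492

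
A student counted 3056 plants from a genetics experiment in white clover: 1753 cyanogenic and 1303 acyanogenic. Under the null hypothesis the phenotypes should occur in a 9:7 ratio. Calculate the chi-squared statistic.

Under the 9:7 hypothesis (Σ ratio = 16, N = 3056):
  cyanogenic: 3056 × 9/16 = 1719
  acyanogenic: 3056 × 7/16 = 1337
χ² = Σ (O − E)² / E
  cyanogenic: (1753 − 1719)² / 1719 = 0.6725
  acyanogenic: (1303 − 1337)² / 1337 = 0.8646
χ² = 0.6725 + 0.8646 = 1.5371 ≈ 1.537

1.537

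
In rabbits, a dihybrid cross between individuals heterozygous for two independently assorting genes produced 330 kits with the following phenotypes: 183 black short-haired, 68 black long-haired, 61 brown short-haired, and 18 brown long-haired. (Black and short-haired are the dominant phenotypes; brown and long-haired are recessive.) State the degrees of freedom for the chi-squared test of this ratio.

3

A dihybrid F₂ with independent assortment and complete dominance at both loci gives a 9:3:3:1 phenotypic ratio.
A goodness-of-fit test with 4 phenotype classes has df = 4 − 1 = 3.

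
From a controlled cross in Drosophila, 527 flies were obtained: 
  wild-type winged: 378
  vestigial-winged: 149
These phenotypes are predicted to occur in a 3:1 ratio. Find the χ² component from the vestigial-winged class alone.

The 3:1 ratio has 4 parts, so with N = 527 the expected counts are:
  wild-type winged: 527 × 3/4 = 395.25
  vestigial-winged: 527 × 1/4 = 131.75
Contribution of vestigial-winged: (149 − 131.75)² / 131.75 = 2.2585

2.259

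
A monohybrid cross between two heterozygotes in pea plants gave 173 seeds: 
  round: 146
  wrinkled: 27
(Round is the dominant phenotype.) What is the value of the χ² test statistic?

For a monohybrid cross between heterozygotes with complete dominance, the expected phenotypic ratio is 3:1.
The 3:1 ratio has 4 parts, so with N = 173 the expected counts are:
  round: 173 × 3/4 = 129.75
  wrinkled: 173 × 1/4 = 43.25
χ² = Σ (O − E)² / E
  round: (146 − 129.75)² / 129.75 = 2.0352
  wrinkled: (27 − 43.25)² / 43.25 = 6.1055
χ² = 2.0352 + 6.1055 = 8.1407 ≈ 8.141

8.141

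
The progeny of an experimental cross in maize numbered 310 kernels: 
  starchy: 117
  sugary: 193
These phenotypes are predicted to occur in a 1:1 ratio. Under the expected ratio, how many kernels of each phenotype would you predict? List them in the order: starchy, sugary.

Under the 1:1 hypothesis (Σ ratio = 2, N = 310):
  starchy: 310 × 1/2 = 155
  sugary: 310 × 1/2 = 155

155, 155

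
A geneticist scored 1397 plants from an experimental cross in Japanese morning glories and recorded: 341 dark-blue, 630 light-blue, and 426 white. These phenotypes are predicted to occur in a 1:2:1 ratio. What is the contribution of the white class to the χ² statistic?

16.866

The 1:2:1 ratio has 4 parts, so with N = 1397 the expected counts are:
  dark-blue: 1397 × 1/4 = 349.25
  light-blue: 1397 × 2/4 = 698.5
  white: 1397 × 1/4 = 349.25
Contribution of white: (426 − 349.25)² / 349.25 = 16.8663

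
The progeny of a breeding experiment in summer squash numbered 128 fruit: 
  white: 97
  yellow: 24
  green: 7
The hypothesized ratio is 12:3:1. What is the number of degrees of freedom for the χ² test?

2

A goodness-of-fit test with 3 phenotype classes has df = 3 − 1 = 2.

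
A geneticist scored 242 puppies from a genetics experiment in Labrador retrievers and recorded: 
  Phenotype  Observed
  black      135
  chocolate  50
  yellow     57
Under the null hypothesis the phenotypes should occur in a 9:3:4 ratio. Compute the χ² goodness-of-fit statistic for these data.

Under the 9:3:4 hypothesis (Σ ratio = 16, N = 242):
  black: 242 × 9/16 = 136.125
  chocolate: 242 × 3/16 = 45.375
  yellow: 242 × 4/16 = 60.5
χ² = Σ (O − E)² / E
  black: (135 − 136.125)² / 136.125 = 0.0093
  chocolate: (50 − 45.375)² / 45.375 = 0.4714
  yellow: (57 − 60.5)² / 60.5 = 0.2025
χ² = 0.0093 + 0.4714 + 0.2025 = 0.6832 ≈ 0.683

0.683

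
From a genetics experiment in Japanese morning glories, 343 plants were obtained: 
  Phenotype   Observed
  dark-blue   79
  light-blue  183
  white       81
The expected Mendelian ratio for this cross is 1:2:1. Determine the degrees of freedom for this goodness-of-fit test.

A goodness-of-fit test with 3 phenotype classes has df = 3 − 1 = 2.

2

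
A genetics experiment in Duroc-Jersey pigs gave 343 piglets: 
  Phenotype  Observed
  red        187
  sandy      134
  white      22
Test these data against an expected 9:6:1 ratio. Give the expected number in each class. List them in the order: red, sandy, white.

Total ratio parts = 16. Expected numbers out of 343:
  red: 343 × 9/16 = 192.9375
  sandy: 343 × 6/16 = 128.625
  white: 343 × 1/16 = 21.4375

192.9375, 128.625, 21.4375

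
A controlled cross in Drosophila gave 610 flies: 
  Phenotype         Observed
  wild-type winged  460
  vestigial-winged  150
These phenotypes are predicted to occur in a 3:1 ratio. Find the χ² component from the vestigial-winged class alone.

0.041

Expected counts for N = 610 under a 3:1 ratio (total parts = 4):
  wild-type winged: 610 × 3/4 = 457.5
  vestigial-winged: 610 × 1/4 = 152.5
Contribution of vestigial-winged: (150 − 152.5)² / 152.5 = 0.0410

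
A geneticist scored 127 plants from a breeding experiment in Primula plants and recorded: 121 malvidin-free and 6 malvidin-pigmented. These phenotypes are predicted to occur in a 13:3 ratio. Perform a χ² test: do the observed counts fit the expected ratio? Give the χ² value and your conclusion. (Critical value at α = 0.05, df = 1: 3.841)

16.399; not consistent

The 13:3 ratio has 16 parts, so with N = 127 the expected counts are:
  malvidin-free: 127 × 13/16 = 103.1875
  malvidin-pigmented: 127 × 3/16 = 23.8125
χ² = Σ (O − E)² / E
  malvidin-free: (121 − 103.1875)² / 103.1875 = 3.0748
  malvidin-pigmented: (6 − 23.8125)² / 23.8125 = 13.3243
χ² = 3.0748 + 13.3243 = 16.3991 ≈ 16.399
Degrees of freedom = 2 − 1 = 1; critical value at α = 0.05 is 3.841.
Since 16.399 > 3.841, we reject the null hypothesis — the data do not fit the 13:3 ratio.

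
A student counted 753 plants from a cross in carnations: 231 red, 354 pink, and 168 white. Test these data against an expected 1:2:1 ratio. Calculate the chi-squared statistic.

Under the 1:2:1 hypothesis (Σ ratio = 4, N = 753):
  red: 753 × 1/4 = 188.25
  pink: 753 × 2/4 = 376.5
  white: 753 × 1/4 = 188.25
χ² = Σ (O − E)² / E
  red: (231 − 188.25)² / 188.25 = 9.7082
  pink: (354 − 376.5)² / 376.5 = 1.3446
  white: (168 − 188.25)² / 188.25 = 2.1783
χ² = 9.7082 + 1.3446 + 2.1783 = 13.2311 ≈ 13.231

13.231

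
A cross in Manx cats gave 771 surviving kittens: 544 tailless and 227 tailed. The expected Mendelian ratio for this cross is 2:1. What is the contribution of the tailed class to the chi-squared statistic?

Expected counts for N = 771 under a 2:1 ratio (total parts = 3):
  tailless: 771 × 2/3 = 514
  tailed: 771 × 1/3 = 257
Contribution of tailed: (227 − 257)² / 257 = 3.5019

3.502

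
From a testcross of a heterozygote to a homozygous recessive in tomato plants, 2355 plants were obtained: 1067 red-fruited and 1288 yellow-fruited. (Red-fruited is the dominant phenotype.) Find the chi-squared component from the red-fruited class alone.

A testcross of a heterozygote (Aa × aa) gives a 1:1 phenotypic ratio.
The 1:1 ratio has 2 parts, so with N = 2355 the expected counts are:
  red-fruited: 2355 × 1/2 = 1177.5
  yellow-fruited: 2355 × 1/2 = 1177.5
Contribution of red-fruited: (1067 − 1177.5)² / 1177.5 = 10.3696

10.370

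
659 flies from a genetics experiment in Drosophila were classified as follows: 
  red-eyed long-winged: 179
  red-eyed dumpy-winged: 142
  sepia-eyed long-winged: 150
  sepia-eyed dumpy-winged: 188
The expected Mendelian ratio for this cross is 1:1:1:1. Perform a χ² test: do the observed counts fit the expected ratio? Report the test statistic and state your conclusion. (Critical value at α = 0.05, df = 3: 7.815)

8.976; not consistent

The 1:1:1:1 ratio has 4 parts, so with N = 659 the expected counts are:
  red-eyed long-winged: 659 × 1/4 = 164.75
  red-eyed dumpy-winged: 659 × 1/4 = 164.75
  sepia-eyed long-winged: 659 × 1/4 = 164.75
  sepia-eyed dumpy-winged: 659 × 1/4 = 164.75
χ² = Σ (O − E)² / E
  red-eyed long-winged: (179 − 164.75)² / 164.75 = 1.2325
  red-eyed dumpy-winged: (142 − 164.75)² / 164.75 = 3.1415
  sepia-eyed long-winged: (150 − 164.75)² / 164.75 = 1.3206
  sepia-eyed dumpy-winged: (188 − 164.75)² / 164.75 = 3.2811
χ² = 1.2325 + 3.1415 + 1.3206 + 3.2811 = 8.9757 ≈ 8.976
Degrees of freedom = 4 − 1 = 3; critical value at α = 0.05 is 7.815.
Since 8.976 > 7.815, we reject the null hypothesis — the data do not fit the 1:1:1:1 ratio.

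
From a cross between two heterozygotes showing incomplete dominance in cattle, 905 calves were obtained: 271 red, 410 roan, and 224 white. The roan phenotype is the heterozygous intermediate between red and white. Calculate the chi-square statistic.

With incomplete dominance, a heterozygote × heterozygote cross gives a 1:2:1 phenotypic ratio.
Total ratio parts = 4. Expected numbers out of 905:
  red: 905 × 1/4 = 226.25
  roan: 905 × 2/4 = 452.5
  white: 905 × 1/4 = 226.25
χ² = Σ (O − E)² / E
  red: (271 − 226.25)² / 226.25 = 8.8511
  roan: (410 − 452.5)² / 452.5 = 3.9917
  white: (224 − 226.25)² / 226.25 = 0.0224
χ² = 8.8511 + 3.9917 + 0.0224 = 12.8652 ≈ 12.865

12.865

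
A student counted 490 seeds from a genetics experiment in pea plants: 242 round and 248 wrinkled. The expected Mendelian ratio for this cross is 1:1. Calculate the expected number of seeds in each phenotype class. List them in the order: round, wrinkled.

245, 245

Total ratio parts = 2. Expected numbers out of 490:
  round: 490 × 1/2 = 245
  wrinkled: 490 × 1/2 = 245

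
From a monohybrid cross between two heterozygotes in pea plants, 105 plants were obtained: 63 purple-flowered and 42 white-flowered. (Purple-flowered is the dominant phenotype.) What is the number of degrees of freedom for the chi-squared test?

1

For a monohybrid cross between heterozygotes with complete dominance, the expected phenotypic ratio is 3:1.
A goodness-of-fit test with 2 phenotype classes has df = 2 − 1 = 1.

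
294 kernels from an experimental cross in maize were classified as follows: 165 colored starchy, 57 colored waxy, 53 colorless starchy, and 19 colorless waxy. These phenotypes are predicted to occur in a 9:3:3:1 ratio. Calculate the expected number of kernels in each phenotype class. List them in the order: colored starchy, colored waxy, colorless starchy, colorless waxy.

Under the 9:3:3:1 hypothesis (Σ ratio = 16, N = 294):
  colored starchy: 294 × 9/16 = 165.375
  colored waxy: 294 × 3/16 = 55.125
  colorless starchy: 294 × 3/16 = 55.125
  colorless waxy: 294 × 1/16 = 18.375

165.375, 55.125, 55.125, 18.375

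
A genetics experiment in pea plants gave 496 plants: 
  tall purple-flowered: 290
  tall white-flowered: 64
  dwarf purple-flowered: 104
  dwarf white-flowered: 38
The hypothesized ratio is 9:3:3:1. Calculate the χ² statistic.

Expected counts for N = 496 under a 9:3:3:1 ratio (total parts = 16):
  tall purple-flowered: 496 × 9/16 = 279
  tall white-flowered: 496 × 3/16 = 93
  dwarf purple-flowered: 496 × 3/16 = 93
  dwarf white-flowered: 496 × 1/16 = 31
χ² = Σ (O − E)² / E
  tall purple-flowered: (290 − 279)² / 279 = 0.4337
  tall white-flowered: (64 − 93)² / 93 = 9.0430
  dwarf purple-flowered: (104 − 93)² / 93 = 1.3011
  dwarf white-flowered: (38 − 31)² / 31 = 1.5806
χ² = 0.4337 + 9.0430 + 1.3011 + 1.5806 = 12.3584 ≈ 12.358

12.358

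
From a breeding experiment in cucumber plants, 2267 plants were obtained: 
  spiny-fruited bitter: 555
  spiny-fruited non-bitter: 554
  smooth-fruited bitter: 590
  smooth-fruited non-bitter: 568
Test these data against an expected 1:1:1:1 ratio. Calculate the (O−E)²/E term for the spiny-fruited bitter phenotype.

0.244

Total ratio parts = 4. Expected numbers out of 2267:
  spiny-fruited bitter: 2267 × 1/4 = 566.75
  spiny-fruited non-bitter: 2267 × 1/4 = 566.75
  smooth-fruited bitter: 2267 × 1/4 = 566.75
  smooth-fruited non-bitter: 2267 × 1/4 = 566.75
Contribution of spiny-fruited bitter: (555 − 566.75)² / 566.75 = 0.2436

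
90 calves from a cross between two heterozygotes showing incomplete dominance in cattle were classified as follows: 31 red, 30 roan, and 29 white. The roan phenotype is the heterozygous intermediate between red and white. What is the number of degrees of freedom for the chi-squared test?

With incomplete dominance, a heterozygote × heterozygote cross gives a 1:2:1 phenotypic ratio.
A goodness-of-fit test with 3 phenotype classes has df = 3 − 1 = 2.

2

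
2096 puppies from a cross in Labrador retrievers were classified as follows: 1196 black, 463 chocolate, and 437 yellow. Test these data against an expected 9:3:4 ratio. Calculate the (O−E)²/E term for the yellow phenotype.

14.445

Under the 9:3:4 hypothesis (Σ ratio = 16, N = 2096):
  black: 2096 × 9/16 = 1179
  chocolate: 2096 × 3/16 = 393
  yellow: 2096 × 4/16 = 524
Contribution of yellow: (437 − 524)² / 524 = 14.4447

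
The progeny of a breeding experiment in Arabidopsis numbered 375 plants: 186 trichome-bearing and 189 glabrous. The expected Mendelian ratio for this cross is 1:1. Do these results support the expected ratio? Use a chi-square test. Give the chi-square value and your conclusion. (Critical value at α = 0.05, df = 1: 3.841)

0.024; consistent

Under the 1:1 hypothesis (Σ ratio = 2, N = 375):
  trichome-bearing: 375 × 1/2 = 187.5
  glabrous: 375 × 1/2 = 187.5
χ² = Σ (O − E)² / E
  trichome-bearing: (186 − 187.5)² / 187.5 = 0.0120
  glabrous: (189 − 187.5)² / 187.5 = 0.0120
χ² = 0.0120 + 0.0120 = 0.024
Degrees of freedom = 2 − 1 = 1; critical value at α = 0.05 is 3.841.
Since 0.024 < 3.841, we fail to reject the null hypothesis — the data are consistent with the 1:1 ratio.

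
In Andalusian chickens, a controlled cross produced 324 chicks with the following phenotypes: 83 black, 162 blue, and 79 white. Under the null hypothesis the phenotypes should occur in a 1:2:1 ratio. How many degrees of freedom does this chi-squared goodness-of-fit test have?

2

A goodness-of-fit test with 3 phenotype classes has df = 3 − 1 = 2.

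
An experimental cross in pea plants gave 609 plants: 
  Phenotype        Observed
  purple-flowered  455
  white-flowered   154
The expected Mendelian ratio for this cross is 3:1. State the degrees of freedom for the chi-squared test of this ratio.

A goodness-of-fit test with 2 phenotype classes has df = 2 − 1 = 1.

1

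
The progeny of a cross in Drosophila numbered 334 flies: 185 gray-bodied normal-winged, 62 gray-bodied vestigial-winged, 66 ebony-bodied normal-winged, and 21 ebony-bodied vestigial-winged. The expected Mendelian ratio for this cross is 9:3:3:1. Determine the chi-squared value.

0.233

Under the 9:3:3:1 hypothesis (Σ ratio = 16, N = 334):
  gray-bodied normal-winged: 334 × 9/16 = 187.875
  gray-bodied vestigial-winged: 334 × 3/16 = 62.625
  ebony-bodied normal-winged: 334 × 3/16 = 62.625
  ebony-bodied vestigial-winged: 334 × 1/16 = 20.875
χ² = Σ (O − E)² / E
  gray-bodied normal-winged: (185 − 187.875)² / 187.875 = 0.0440
  gray-bodied vestigial-winged: (62 − 62.625)² / 62.625 = 0.0062
  ebony-bodied normal-winged: (66 − 62.625)² / 62.625 = 0.1819
  ebony-bodied vestigial-winged: (21 − 20.875)² / 20.875 = 0.0007
χ² = 0.0440 + 0.0062 + 0.1819 + 0.0007 = 0.2328 ≈ 0.233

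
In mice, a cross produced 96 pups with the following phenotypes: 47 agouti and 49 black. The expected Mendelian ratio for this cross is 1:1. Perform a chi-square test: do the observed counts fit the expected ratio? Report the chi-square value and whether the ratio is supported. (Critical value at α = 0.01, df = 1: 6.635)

Total ratio parts = 2. Expected numbers out of 96:
  agouti: 96 × 1/2 = 48
  black: 96 × 1/2 = 48
χ² = Σ (O − E)² / E
  agouti: (47 − 48)² / 48 = 0.0208
  black: (49 − 48)² / 48 = 0.0208
χ² = 0.0208 + 0.0208 = 0.0416 ≈ 0.042
Degrees of freedom = 2 − 1 = 1; critical value at α = 0.01 is 6.635.
Since 0.042 < 6.635, we fail to reject the null hypothesis — the data are consistent with the 1:1 ratio.

0.042; consistent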